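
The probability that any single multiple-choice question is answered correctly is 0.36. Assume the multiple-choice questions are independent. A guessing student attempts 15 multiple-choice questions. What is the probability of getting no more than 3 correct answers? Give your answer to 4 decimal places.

0.1531

X ~ Binomial(15, 0.36); P(X ≤ 3) = Σ C(15,k) p^k (1−p)^(15−k) over k:
  k=0: C(15,0)·0.36^0·0.64^15 = 0.001238
  k=1: C(15,1)·0.36^1·0.64^14 = 0.010445
  k=2: C(15,2)·0.36^2·0.64^13 = 0.041128
  k=3: C(15,3)·0.36^3·0.64^12 = 0.100249
Total = 0.153059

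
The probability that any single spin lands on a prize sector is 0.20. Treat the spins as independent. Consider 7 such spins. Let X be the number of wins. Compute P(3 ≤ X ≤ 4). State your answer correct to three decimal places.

X ~ Binomial(7, 0.20); P(3 ≤ X ≤ 4) = Σ C(7,k) p^k (1−p)^(7−k) over k:
  k=3: C(7,3)·0.20^3·0.80^4 = 0.11469
  k=4: C(7,4)·0.20^4·0.80^3 = 0.02867
Total = 0.14336

0.143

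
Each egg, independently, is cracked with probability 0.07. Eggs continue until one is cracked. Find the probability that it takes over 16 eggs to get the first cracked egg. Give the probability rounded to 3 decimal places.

Y = number of eggs to the first success; geometric, p = 0.07.
P(Y > 16) = P(first 16 all fail) = (1−p)^16 = 0.31313

0.313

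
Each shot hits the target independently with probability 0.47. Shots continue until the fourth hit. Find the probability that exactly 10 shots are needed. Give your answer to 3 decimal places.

0.091

Y = trial on which the fourth success occurs; negative binomial, r=4, p=0.47.
P(Y=10) = C(9,3) · p^4 · (1−p)^6
= 84 · 0.048797 · 0.022164 = 0.09085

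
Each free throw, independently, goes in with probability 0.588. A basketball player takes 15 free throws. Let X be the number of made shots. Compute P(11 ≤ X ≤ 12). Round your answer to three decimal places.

0.169

X ~ Binomial(15, 0.588); P(11 ≤ X ≤ 12) = Σ C(15,k) p^k (1−p)^(15−k) over k:
  k=11: C(15,11)·0.588^11·0.412^4 = 0.11425
  k=12: C(15,12)·0.588^12·0.412^3 = 0.05435
Total = 0.16861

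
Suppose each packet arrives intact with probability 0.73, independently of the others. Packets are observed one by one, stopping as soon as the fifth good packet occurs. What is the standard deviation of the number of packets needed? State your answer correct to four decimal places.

1.5916

Y = total packets until the fifth success; negative binomial with r=5, p=0.73.
SD(Y) = √[r(1−p)/p²] = √(2.533308) = 1.591637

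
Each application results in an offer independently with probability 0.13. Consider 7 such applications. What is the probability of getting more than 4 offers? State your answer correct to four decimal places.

0.0006

X ~ Binomial(7, 0.13); P(X ≥ 5) = Σ C(7,k) p^k (1−p)^(7−k) over k:
  k=5: C(7,5)·0.13^5·0.87^2 = 0.000590
  k=6: C(7,6)·0.13^6·0.87^1 = 0.000029
  k=7: C(7,7)·0.13^7·0.87^0 = 0.000001
Total = 0.000620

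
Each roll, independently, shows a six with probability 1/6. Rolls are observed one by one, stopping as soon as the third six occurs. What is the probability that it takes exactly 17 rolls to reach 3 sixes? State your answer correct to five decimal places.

Y = trial on which the third success occurs; negative binomial, r=3, p=0.166667.
P(Y=17) = C(16,2) · p^3 · (1−p)^14
= 120 · 0.0046296 · 0.077887 = 0.0432703

0.04327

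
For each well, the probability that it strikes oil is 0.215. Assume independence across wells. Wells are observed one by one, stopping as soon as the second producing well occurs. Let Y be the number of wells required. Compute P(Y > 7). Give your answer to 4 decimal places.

0.5359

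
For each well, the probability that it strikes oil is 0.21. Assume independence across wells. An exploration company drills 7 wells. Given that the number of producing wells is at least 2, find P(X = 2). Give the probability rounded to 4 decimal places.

0.6324

X ~ Binomial(7, 0.21). Want P(X=2 | X≥2) = P(X=2) / P(X≥2).
P(X=2) = C(7,2)·0.21^2·0.79^5 = 0.284966
P(X≥2) = 1 − 0.192039 − 0.357339 = 0.450622
Ratio = 0.284966 / 0.450622 = 0.632384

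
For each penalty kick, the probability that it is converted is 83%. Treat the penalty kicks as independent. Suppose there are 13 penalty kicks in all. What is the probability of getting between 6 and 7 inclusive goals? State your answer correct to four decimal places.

0.0135

X ~ Binomial(13, 0.83); P(6 ≤ X ≤ 7) = Σ C(13,k) p^k (1−p)^(13−k) over k:
  k=6: C(13,6)·0.83^6·0.17^7 = 0.002302
  k=7: C(13,7)·0.83^7·0.17^6 = 0.011240
Total = 0.013542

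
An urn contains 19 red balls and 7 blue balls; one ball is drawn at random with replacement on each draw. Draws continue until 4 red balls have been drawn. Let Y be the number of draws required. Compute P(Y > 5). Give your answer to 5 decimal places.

Needing more than 5 draws ⇔ fewer than 4 successes in the first 5. With X ~ Binomial(5, 0.730769), P(Y > 5) = P(X ≤ 3).
  k=0: C(5,0)·0.730769^0·0.269231^5 = 0.0014146
  k=1: C(5,1)·0.730769^1·0.269231^4 = 0.0191977
  k=2: C(5,2)·0.730769^2·0.269231^3 = 0.1042160
  k=3: C(5,3)·0.730769^3·0.269231^2 = 0.2828721
P(X ≤ 3) = 0.4077004

0.40770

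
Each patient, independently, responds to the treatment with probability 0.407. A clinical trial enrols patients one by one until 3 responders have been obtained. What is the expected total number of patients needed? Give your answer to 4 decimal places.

Y = total patients until the third success; negative binomial with r=3, p=0.407.
E[Y] = r / p = 3 / 0.407 = 7.371007

7.3710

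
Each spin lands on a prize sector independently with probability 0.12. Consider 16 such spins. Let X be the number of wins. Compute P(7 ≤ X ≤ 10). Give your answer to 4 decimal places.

0.0015

X ~ Binomial(16, 0.12); P(7 ≤ X ≤ 10) = Σ C(16,k) p^k (1−p)^(16−k) over k:
  k=7: C(16,7)·0.12^7·0.88^9 = 0.001297
  k=8: C(16,8)·0.12^8·0.88^8 = 0.000199
  k=9: C(16,9)·0.12^9·0.88^7 = 0.000024
  k=10: C(16,10)·0.12^10·0.88^6 = 0.000002
Total = 0.001523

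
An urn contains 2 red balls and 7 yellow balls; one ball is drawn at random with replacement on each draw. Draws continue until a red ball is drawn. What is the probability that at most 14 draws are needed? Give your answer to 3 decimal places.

0.970

Y = number of draws to the first success; geometric, p = 0.222222.
P(Y ≤ 14) = 1 − (1−p)^14 = 1 − 0.02965 = 0.97035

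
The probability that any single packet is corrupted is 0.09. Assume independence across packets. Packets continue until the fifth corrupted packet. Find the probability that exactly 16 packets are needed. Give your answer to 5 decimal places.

0.00286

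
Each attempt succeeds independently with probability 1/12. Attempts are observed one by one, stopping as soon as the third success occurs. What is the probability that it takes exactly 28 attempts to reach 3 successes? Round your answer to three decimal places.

0.023

Y = trial on which the third success occurs; negative binomial, r=3, p=0.083333.
P(Y=28) = C(27,2) · p^3 · (1−p)^25
= 351 · 0.0005787 · 0.11358 = 0.02307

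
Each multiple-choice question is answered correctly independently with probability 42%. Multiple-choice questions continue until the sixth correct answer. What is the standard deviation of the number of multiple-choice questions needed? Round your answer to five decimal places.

Y = total multiple-choice questions until the sixth success; negative binomial with r=6, p=0.42.
SD(Y) = √[r(1−p)/p²] = √(19.7278912) = 4.4416091

4.44161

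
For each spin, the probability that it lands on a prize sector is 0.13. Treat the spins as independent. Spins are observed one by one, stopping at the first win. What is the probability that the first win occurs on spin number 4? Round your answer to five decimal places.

0.08561

Geometric (trials to first success), p = 0.13.
P(Y = 4) = (1−p)^3 · p = 0.6585 · 0.13 = 0.0856054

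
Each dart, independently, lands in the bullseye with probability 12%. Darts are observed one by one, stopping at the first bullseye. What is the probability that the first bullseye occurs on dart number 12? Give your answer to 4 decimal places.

Geometric (trials to first success), p = 0.12.
P(Y = 12) = (1−p)^11 · p = 0.24508 · 0.12 = 0.029410

0.0294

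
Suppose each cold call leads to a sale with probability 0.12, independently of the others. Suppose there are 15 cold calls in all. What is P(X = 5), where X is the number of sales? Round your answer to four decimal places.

X ~ Binomial(n=15, p=0.12).
P(X=5) = C(15,5) · p^5 · (1−p)^10
= 3003 · 2.4883e-05 · 0.2785 = 0.020811

0.0208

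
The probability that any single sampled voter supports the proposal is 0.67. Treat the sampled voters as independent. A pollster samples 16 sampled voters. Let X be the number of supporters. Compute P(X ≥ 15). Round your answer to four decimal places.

X ~ Binomial(16, 0.67); P(X ≥ 15) = Σ C(16,k) p^k (1−p)^(16−k) over k:
  k=15: C(16,15)·0.67^15·0.33^1 = 0.012994
  k=16: C(16,16)·0.67^16·0.33^0 = 0.001649
Total = 0.014643

0.0146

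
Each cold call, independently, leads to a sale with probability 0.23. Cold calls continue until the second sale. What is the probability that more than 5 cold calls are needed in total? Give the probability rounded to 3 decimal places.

0.675

Needing more than 5 cold calls ⇔ fewer than 2 successes in the first 5. With X ~ Binomial(5, 0.23), P(Y > 5) = P(X ≤ 1).
  k=0: C(5,0)·0.23^0·0.77^5 = 0.27068
  k=1: C(5,1)·0.23^1·0.77^4 = 0.40426
P(X ≤ 1) = 0.67494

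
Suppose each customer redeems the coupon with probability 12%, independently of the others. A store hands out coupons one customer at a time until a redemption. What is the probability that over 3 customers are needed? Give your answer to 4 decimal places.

Y = number of customers to the first success; geometric, p = 0.12.
P(Y > 3) = P(first 3 all fail) = (1−p)^3 = 0.681472

0.6815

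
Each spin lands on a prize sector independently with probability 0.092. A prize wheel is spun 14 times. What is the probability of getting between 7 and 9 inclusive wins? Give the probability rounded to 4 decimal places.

0.0001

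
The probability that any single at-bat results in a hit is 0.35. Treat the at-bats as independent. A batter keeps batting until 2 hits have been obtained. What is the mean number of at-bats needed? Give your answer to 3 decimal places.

Y = total at-bats until the second success; negative binomial with r=2, p=0.35.
E[Y] = r / p = 2 / 0.35 = 5.71429

5.714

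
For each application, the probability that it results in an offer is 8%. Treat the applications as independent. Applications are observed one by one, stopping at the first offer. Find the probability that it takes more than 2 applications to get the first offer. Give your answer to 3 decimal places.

0.846

Y = number of applications to the first success; geometric, p = 0.08.
P(Y > 2) = P(first 2 all fail) = (1−p)^2 = 0.84640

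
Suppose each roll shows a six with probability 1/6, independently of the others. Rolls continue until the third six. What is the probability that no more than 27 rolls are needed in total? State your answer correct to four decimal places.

0.8512

Finishing within 27 rolls ⇔ at least 3 successes in the first 27. With X ~ Binomial(27, 0.166667), P(Y ≤ 27) = 1 − P(X ≤ 2).
  k=0: C(27,0)·0.166667^0·0.833333^27 = 0.007280
  k=1: C(27,1)·0.166667^1·0.833333^26 = 0.039310
  k=2: C(27,2)·0.166667^2·0.833333^25 = 0.102205
1 − 0.148795 = 0.851205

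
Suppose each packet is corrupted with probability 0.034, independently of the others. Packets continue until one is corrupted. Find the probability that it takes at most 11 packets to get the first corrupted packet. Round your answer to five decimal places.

Y = number of packets to the first success; geometric, p = 0.034.
P(Y ≤ 11) = 1 − (1−p)^11 = 1 − 0.6835155 = 0.3164845

0.31648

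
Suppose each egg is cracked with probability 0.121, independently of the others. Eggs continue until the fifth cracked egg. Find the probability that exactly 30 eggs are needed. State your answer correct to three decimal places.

Y = trial on which the fifth success occurs; negative binomial, r=5, p=0.121.
P(Y=30) = C(29,4) · p^5 · (1−p)^25
= 23751 · 2.5937e-05 · 0.039785 = 0.02451

0.025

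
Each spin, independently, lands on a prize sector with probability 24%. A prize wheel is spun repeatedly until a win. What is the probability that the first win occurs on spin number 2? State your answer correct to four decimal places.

0.1824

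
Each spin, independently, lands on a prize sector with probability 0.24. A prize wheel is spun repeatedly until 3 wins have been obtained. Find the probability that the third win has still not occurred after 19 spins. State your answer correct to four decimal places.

0.1308

Needing more than 19 spins ⇔ fewer than 3 successes in the first 19. With X ~ Binomial(19, 0.24), P(Y > 19) = P(X ≤ 2).
  k=0: C(19,0)·0.24^0·0.76^19 = 0.005438
  k=1: C(19,1)·0.24^1·0.76^18 = 0.032629
  k=2: C(19,2)·0.24^2·0.76^17 = 0.092736
P(X ≤ 2) = 0.130804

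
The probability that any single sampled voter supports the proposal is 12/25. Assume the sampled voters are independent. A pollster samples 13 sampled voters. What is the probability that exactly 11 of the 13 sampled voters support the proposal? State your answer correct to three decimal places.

0.007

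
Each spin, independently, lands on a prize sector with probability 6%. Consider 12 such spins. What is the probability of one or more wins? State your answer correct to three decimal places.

0.524

P(at least one) = 1 − P(none) = 1 − (1 − 0.06)^12
= 1 − 0.47592 = 0.52408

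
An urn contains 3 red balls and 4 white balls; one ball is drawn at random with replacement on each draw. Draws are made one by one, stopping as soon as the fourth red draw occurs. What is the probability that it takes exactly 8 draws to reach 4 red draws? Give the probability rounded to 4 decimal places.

0.1259

Y = trial on which the fourth success occurs; negative binomial, r=4, p=0.428571.
P(Y=8) = C(7,3) · p^4 · (1−p)^4
= 35 · 0.033736 · 0.10662 = 0.125895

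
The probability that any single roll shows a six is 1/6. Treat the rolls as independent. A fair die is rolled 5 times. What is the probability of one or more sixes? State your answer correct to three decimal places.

0.598

P(at least one) = 1 − P(none) = 1 − (1 − 0.166667)^5
= 1 − 0.40188 = 0.59812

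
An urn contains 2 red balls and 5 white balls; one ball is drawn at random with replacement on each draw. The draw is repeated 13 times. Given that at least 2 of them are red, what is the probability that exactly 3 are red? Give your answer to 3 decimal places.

0.250

X ~ Binomial(13, 0.285714). Want P(X=3 | X≥2) = P(X=3) / P(X≥2).
P(X=3) = C(13,3)·0.285714^3·0.714286^10 = 0.23061
P(X≥2) = 1 − 0.01260 − 0.06551 = 0.92189
Ratio = 0.23061 / 0.92189 = 0.25015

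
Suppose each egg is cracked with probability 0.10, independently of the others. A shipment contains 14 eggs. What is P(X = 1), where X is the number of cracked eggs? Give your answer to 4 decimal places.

X ~ Binomial(n=14, p=0.10).
P(X=1) = C(14,1) · p^1 · (1−p)^13
= 14 · 0.1 · 0.25419 = 0.355861

0.3559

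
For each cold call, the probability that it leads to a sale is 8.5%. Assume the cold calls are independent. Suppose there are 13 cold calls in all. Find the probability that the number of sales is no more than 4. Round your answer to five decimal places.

0.99681

X ~ Binomial(13, 0.085); P(X ≤ 4) = Σ C(13,k) p^k (1−p)^(13−k) over k:
  k=0: C(13,0)·0.085^0·0.915^13 = 0.3151187
  k=1: C(13,1)·0.085^1·0.915^12 = 0.3805532
  k=2: C(13,2)·0.085^2·0.915^11 = 0.2121116
  k=3: C(13,3)·0.085^3·0.915^10 = 0.0722493
  k=4: C(13,4)·0.085^4·0.915^9 = 0.0167792
Total = 0.9968121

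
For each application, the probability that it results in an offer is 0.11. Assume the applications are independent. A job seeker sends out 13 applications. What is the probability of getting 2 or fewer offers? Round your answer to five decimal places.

X ~ Binomial(13, 0.11); P(X ≤ 2) = Σ C(13,k) p^k (1−p)^(13−k) over k:
  k=0: C(13,0)·0.11^0·0.89^13 = 0.2198215
  k=1: C(13,1)·0.11^1·0.89^12 = 0.3531963
  k=2: C(13,2)·0.11^2·0.89^11 = 0.2619208
Total = 0.8349386

0.83494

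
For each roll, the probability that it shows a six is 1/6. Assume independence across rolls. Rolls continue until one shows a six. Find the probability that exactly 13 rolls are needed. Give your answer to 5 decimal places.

0.01869

Geometric (trials to first success), p = 0.166667.
P(Y = 13) = (1−p)^12 · p = 0.11216 · 0.166667 = 0.0186928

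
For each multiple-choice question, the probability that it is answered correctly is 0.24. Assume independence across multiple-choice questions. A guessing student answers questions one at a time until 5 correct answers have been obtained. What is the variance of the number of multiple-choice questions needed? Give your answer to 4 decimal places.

65.9722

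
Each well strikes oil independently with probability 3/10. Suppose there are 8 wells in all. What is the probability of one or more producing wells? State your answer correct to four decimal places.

0.9424

P(at least one) = 1 − P(none) = 1 − (1 − 0.30)^8
= 1 − 0.057648 = 0.942352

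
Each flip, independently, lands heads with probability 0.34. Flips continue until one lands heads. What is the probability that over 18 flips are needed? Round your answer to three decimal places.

Y = number of flips to the first success; geometric, p = 0.34.
P(Y > 18) = P(first 18 all fail) = (1−p)^18 = 0.00056

0.001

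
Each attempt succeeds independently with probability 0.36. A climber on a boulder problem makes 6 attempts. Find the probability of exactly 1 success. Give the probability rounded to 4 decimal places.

X ~ Binomial(n=6, p=0.36).
P(X=1) = C(6,1) · p^1 · (1−p)^5
= 6 · 0.36 · 0.10737 = 0.231928

0.2319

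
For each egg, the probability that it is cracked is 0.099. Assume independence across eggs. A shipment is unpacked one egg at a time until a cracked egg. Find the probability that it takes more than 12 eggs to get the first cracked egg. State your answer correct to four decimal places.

Y = number of eggs to the first success; geometric, p = 0.099.
P(Y > 12) = P(first 12 all fail) = (1−p)^12 = 0.286218

0.2862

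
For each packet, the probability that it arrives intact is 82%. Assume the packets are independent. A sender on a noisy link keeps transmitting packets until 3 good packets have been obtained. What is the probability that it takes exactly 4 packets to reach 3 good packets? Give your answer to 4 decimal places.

0.2977

Y = trial on which the third success occurs; negative binomial, r=3, p=0.82.
P(Y=4) = C(3,2) · p^3 · (1−p)^1
= 3 · 0.55137 · 0.18 = 0.297739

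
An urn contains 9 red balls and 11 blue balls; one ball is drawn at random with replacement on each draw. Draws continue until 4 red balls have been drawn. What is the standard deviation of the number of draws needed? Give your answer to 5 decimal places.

3.29609

Y = total draws until the fourth success; negative binomial with r=4, p=0.45.
SD(Y) = √[r(1−p)/p²] = √(10.8641975) = 3.2960882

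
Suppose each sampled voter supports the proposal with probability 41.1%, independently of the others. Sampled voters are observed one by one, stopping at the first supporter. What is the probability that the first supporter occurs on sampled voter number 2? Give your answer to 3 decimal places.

0.242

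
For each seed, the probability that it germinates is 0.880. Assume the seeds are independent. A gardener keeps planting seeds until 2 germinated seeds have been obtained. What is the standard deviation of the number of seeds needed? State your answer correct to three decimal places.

Y = total seeds until the second success; negative binomial with r=2, p=0.88.
SD(Y) = √[r(1−p)/p²] = √(0.30992) = 0.55670

0.557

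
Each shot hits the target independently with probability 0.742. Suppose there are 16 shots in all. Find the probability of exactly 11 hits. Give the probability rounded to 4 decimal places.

0.1874

X ~ Binomial(n=16, p=0.742).
P(X=11) = C(16,11) · p^11 · (1−p)^5
= 4368 · 0.037536 · 0.0011431 = 0.187424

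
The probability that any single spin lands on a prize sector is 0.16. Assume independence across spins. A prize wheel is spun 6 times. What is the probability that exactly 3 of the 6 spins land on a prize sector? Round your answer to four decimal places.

0.0486

X ~ Binomial(n=6, p=0.16).
P(X=3) = C(6,3) · p^3 · (1−p)^3
= 20 · 0.004096 · 0.5927 = 0.048554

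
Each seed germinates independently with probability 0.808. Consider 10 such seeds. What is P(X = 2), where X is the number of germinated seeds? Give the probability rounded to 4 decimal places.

0.0001

X ~ Binomial(n=10, p=0.808).
P(X=2) = C(10,2) · p^2 · (1−p)^8
= 45 · 0.65286 · 1.8468e-06 = 0.000054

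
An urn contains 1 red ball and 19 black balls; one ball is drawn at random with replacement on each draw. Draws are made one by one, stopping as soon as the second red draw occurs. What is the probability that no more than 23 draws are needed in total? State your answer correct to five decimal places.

Finishing within 23 draws ⇔ at least 2 successes in the first 23. With X ~ Binomial(23, 0.05), P(Y ≤ 23) = 1 − P(X ≤ 1).
  k=0: C(23,0)·0.05^0·0.95^23 = 0.3073569
  k=1: C(23,1)·0.05^1·0.95^22 = 0.3720636
1 − 0.6794204 = 0.3205796

0.32058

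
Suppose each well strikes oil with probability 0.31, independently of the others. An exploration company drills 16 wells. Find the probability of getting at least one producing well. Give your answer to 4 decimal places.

0.9974

P(at least one) = 1 − P(none) = 1 − (1 − 0.31)^16
= 1 − 0.002640 = 0.997360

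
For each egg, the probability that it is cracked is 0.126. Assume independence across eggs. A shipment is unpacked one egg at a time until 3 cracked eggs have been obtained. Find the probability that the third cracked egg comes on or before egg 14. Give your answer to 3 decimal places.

0.255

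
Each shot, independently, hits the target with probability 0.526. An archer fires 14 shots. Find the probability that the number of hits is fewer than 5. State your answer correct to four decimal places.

0.0620

X ~ Binomial(14, 0.526); P(X ≤ 4) = Σ C(14,k) p^k (1−p)^(14−k) over k:
  k=0: C(14,0)·0.526^0·0.474^14 = 0.000029
  k=1: C(14,1)·0.526^1·0.474^13 = 0.000449
  k=2: C(14,2)·0.526^2·0.474^12 = 0.003239
  k=3: C(14,3)·0.526^3·0.474^11 = 0.014375
  k=4: C(14,4)·0.526^4·0.474^10 = 0.043869
Total = 0.061961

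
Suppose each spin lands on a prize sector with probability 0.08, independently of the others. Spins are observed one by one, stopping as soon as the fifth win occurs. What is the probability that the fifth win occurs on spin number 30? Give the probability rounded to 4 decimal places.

0.0097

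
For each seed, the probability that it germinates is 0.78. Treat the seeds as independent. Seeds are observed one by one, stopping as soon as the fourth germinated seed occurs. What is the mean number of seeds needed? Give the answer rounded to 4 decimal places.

5.1282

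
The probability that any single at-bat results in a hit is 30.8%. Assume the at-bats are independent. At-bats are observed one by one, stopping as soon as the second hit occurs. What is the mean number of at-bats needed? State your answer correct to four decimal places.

Y = total at-bats until the second success; negative binomial with r=2, p=0.308.
E[Y] = r / p = 2 / 0.308 = 6.493506

6.4935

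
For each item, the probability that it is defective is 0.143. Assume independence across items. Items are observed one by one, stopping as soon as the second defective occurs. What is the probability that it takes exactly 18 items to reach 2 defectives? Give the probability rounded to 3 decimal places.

Y = trial on which the second success occurs; negative binomial, r=2, p=0.143.
P(Y=18) = C(17,1) · p^2 · (1−p)^16
= 17 · 0.020449 · 0.084663 = 0.02943

0.029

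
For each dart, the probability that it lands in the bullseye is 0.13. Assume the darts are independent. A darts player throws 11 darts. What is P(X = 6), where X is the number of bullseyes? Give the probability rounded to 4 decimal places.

0.0011

X ~ Binomial(n=11, p=0.13).
P(X=6) = C(11,6) · p^6 · (1−p)^5
= 462 · 4.8268e-06 · 0.49842 = 0.001111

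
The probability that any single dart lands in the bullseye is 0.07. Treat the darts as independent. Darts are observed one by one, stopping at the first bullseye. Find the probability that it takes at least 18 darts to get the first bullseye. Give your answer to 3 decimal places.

Y = number of darts to the first success; geometric, p = 0.07.
P(Y > 17) = P(first 17 all fail) = (1−p)^17 = 0.29121

0.291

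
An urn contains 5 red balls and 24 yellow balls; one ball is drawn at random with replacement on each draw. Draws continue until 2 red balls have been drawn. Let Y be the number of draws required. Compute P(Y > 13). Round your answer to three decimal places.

Needing more than 13 draws ⇔ fewer than 2 successes in the first 13. With X ~ Binomial(13, 0.172414), P(Y > 13) = P(X ≤ 1).
  k=0: C(13,0)·0.172414^0·0.827586^13 = 0.08542
  k=1: C(13,1)·0.172414^1·0.827586^12 = 0.23135
P(X ≤ 1) = 0.31678

0.317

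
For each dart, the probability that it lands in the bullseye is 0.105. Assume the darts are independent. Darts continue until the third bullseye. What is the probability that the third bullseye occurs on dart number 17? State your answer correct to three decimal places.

0.029

Y = trial on which the third success occurs; negative binomial, r=3, p=0.105.
P(Y=17) = C(16,2) · p^3 · (1−p)^14
= 120 · 0.0011576 · 0.2116 = 0.02939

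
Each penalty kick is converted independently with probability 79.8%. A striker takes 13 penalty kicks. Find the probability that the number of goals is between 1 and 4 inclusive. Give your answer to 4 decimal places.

0.0002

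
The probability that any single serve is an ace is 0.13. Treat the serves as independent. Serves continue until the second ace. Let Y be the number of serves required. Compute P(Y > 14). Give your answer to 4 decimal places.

0.4401

Needing more than 14 serves ⇔ fewer than 2 successes in the first 14. With X ~ Binomial(14, 0.13), P(Y > 14) = P(X ≤ 1).
  k=0: C(14,0)·0.13^0·0.87^14 = 0.142321
  k=1: C(14,1)·0.13^1·0.87^13 = 0.297729
P(X ≤ 1) = 0.440051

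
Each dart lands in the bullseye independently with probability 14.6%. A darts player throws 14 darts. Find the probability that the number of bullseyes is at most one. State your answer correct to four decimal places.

X ~ Binomial(14, 0.146); P(X ≤ 1) = Σ C(14,k) p^k (1−p)^(14−k) over k:
  k=0: C(14,0)·0.146^0·0.854^14 = 0.109751
  k=1: C(14,1)·0.146^1·0.854^13 = 0.262684
Total = 0.372435

0.3724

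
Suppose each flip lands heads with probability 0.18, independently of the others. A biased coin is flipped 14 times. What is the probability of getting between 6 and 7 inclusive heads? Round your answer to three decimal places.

X ~ Binomial(14, 0.18); P(6 ≤ X ≤ 7) = Σ C(14,k) p^k (1−p)^(14−k) over k:
  k=6: C(14,6)·0.18^6·0.82^8 = 0.02088
  k=7: C(14,7)·0.18^7·0.82^7 = 0.00524
Total = 0.02612

0.026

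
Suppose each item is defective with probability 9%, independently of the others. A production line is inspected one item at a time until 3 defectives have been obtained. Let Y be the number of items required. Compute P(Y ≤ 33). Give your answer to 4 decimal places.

0.5804

Finishing within 33 items ⇔ at least 3 successes in the first 33. With X ~ Binomial(33, 0.09), P(Y ≤ 33) = 1 − P(X ≤ 2).
  k=0: C(33,0)·0.09^0·0.91^33 = 0.044501
  k=1: C(33,1)·0.09^1·0.91^32 = 0.145238
  k=2: C(33,2)·0.09^2·0.91^31 = 0.229828
1 − 0.419566 = 0.580434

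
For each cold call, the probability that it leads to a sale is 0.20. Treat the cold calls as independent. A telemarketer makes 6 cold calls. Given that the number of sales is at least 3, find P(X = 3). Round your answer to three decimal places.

0.828

X ~ Binomial(6, 0.20). Want P(X=3 | X≥3) = P(X=3) / P(X≥3).
P(X=3) = C(6,3)·0.20^3·0.80^3 = 0.08192
P(X≥3) = 1 − 0.26214 − 0.39322 − 0.24576 = 0.09888
Ratio = 0.08192 / 0.09888 = 0.82848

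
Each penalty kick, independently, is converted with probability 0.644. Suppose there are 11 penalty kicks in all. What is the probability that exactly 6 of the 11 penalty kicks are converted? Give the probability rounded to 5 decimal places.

X ~ Binomial(n=11, p=0.644).
P(X=6) = C(11,6) · p^6 · (1−p)^5
= 462 · 0.071337 · 0.0057181 = 0.1884548

0.18845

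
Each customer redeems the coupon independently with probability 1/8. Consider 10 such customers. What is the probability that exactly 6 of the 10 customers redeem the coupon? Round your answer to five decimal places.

X ~ Binomial(n=10, p=0.125).
P(X=6) = C(10,6) · p^6 · (1−p)^4
= 210 · 3.8147e-06 · 0.58618 = 0.0004696

0.00047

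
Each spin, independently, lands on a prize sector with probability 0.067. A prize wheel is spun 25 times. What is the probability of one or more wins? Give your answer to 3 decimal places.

P(at least one) = 1 − P(none) = 1 − (1 − 0.067)^25
= 1 − 0.17662 = 0.82338

0.823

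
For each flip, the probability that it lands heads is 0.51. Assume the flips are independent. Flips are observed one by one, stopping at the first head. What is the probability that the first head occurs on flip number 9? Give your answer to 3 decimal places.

0.002

Geometric (trials to first success), p = 0.51.
P(Y = 9) = (1−p)^8 · p = 0.0033233 · 0.51 = 0.00169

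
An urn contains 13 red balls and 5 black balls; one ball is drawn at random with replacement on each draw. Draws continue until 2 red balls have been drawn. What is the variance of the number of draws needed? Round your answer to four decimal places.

Y = total draws until the second success; negative binomial with r=2, p=0.722222.
Var(Y) = r(1−p)/p² = 2·0.277778 / 0.722222² = 1.065089

1.0651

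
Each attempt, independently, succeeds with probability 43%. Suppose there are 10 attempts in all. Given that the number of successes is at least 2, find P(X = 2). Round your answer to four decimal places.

X ~ Binomial(10, 0.43). Want P(X=2 | X≥2) = P(X=2) / P(X≥2).
P(X=2) = C(10,2)·0.43^2·0.57^8 = 0.092715
P(X≥2) = 1 − 0.003620 − 0.027311 = 0.969068
Ratio = 0.092715 / 0.969068 = 0.095674

0.0957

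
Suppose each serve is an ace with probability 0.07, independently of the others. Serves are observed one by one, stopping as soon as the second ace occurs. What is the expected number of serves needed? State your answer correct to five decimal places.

28.57143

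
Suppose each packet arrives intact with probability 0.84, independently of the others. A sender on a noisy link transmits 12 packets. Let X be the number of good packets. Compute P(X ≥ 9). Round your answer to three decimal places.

0.889

X ~ Binomial(12, 0.84); P(X ≥ 9) = Σ C(12,k) p^k (1−p)^(12−k) over k:
  k=9: C(12,9)·0.84^9·0.16^3 = 0.18763
  k=10: C(12,10)·0.84^10·0.16^2 = 0.29551
  k=11: C(12,11)·0.84^11·0.16^1 = 0.28208
  k=12: C(12,12)·0.84^12·0.16^0 = 0.12341
Total = 0.88863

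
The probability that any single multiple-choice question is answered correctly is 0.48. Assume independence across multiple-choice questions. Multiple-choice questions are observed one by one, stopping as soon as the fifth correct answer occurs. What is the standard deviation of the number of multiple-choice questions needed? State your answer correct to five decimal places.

Y = total multiple-choice questions until the fifth success; negative binomial with r=5, p=0.48.
SD(Y) = √[r(1−p)/p²] = √(11.2847222) = 3.3592741

3.35927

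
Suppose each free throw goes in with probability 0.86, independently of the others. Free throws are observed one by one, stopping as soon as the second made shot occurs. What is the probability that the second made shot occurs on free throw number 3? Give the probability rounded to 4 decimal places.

0.2071

Y = trial on which the second success occurs; negative binomial, r=2, p=0.86.
P(Y=3) = C(2,1) · p^2 · (1−p)^1
= 2 · 0.7396 · 0.14 = 0.207088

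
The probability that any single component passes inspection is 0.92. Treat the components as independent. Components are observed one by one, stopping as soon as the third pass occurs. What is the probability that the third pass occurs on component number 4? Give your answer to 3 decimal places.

0.187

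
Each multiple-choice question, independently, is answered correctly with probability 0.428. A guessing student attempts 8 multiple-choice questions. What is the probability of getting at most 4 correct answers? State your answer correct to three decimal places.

0.780

X ~ Binomial(8, 0.428); P(X ≤ 4) = Σ C(8,k) p^k (1−p)^(8−k) over k:
  k=0: C(8,0)·0.428^0·0.572^8 = 0.01146
  k=1: C(8,1)·0.428^1·0.572^7 = 0.06860
  k=2: C(8,2)·0.428^2·0.572^6 = 0.17965
  k=3: C(8,3)·0.428^3·0.572^5 = 0.26884
  k=4: C(8,4)·0.428^4·0.572^4 = 0.25145
Total = 0.78000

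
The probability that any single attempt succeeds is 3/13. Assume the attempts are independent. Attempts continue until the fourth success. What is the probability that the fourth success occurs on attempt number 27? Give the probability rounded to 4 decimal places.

Y = trial on which the fourth success occurs; negative binomial, r=4, p=0.230769.
P(Y=27) = C(26,3) · p^4 · (1−p)^23
= 2600 · 0.002836 · 0.002395 = 0.017660

0.0177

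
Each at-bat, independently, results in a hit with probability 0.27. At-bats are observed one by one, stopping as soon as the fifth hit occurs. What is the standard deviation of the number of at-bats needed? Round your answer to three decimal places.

Y = total at-bats until the fifth success; negative binomial with r=5, p=0.27.
SD(Y) = √[r(1−p)/p²] = √(50.06859) = 7.07592

7.076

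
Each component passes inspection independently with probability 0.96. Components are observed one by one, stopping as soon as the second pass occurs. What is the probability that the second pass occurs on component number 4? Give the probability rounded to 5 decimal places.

0.00442

Y = trial on which the second success occurs; negative binomial, r=2, p=0.96.
P(Y=4) = C(3,1) · p^2 · (1−p)^2
= 3 · 0.9216 · 0.0016 = 0.0044237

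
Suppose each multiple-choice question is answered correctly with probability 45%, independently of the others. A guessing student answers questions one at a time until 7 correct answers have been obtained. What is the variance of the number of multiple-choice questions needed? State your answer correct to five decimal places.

19.01235

Y = total multiple-choice questions until the seventh success; negative binomial with r=7, p=0.45.
Var(Y) = r(1−p)/p² = 7·0.55 / 0.45² = 19.0123457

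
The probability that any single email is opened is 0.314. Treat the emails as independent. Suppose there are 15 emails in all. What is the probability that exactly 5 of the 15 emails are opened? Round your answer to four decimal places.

0.2116

X ~ Binomial(n=15, p=0.314).
P(X=5) = C(15,5) · p^5 · (1−p)^10
= 3003 · 0.0030524 · 0.02308 = 0.211565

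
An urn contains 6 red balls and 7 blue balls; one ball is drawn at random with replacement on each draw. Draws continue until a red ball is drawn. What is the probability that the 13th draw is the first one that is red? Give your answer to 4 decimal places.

Geometric (trials to first success), p = 0.461538.
P(Y = 13) = (1−p)^12 · p = 0.0005941 · 0.461538 = 0.000274

0.0003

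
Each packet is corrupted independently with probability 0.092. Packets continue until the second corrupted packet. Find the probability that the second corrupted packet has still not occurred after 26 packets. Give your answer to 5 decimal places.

Needing more than 26 packets ⇔ fewer than 2 successes in the first 26. With X ~ Binomial(26, 0.092), P(Y > 26) = P(X ≤ 1).
  k=0: C(26,0)·0.092^0·0.908^26 = 0.0813265
  k=1: C(26,1)·0.092^1·0.908^25 = 0.2142434
P(X ≤ 1) = 0.2955699

0.29557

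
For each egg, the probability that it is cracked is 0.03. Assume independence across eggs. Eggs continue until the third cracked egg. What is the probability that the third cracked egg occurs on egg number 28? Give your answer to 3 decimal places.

0.004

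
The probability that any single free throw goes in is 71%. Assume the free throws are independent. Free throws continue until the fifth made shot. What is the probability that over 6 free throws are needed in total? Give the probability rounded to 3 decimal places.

0.558

Needing more than 6 free throws ⇔ fewer than 5 successes in the first 6. With X ~ Binomial(6, 0.71), P(Y > 6) = P(X ≤ 4).
  k=0: C(6,0)·0.71^0·0.29^6 = 0.00059
  k=1: C(6,1)·0.71^1·0.29^5 = 0.00874
  k=2: C(6,2)·0.71^2·0.29^4 = 0.05348
  k=3: C(6,3)·0.71^3·0.29^3 = 0.17458
  k=4: C(6,4)·0.71^4·0.29^2 = 0.32057
P(X ≤ 4) = 0.55796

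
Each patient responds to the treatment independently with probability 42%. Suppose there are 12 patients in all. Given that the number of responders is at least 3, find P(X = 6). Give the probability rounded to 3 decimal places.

0.206

X ~ Binomial(12, 0.42). Want P(X=6 | X≥3) = P(X=6) / P(X≥3).
P(X=6) = C(12,6)·0.42^6·0.58^6 = 0.19308
P(X≥3) = 1 − 0.00145 − 0.01259 − 0.05016 = 0.93580
Ratio = 0.19308 / 0.93580 = 0.20633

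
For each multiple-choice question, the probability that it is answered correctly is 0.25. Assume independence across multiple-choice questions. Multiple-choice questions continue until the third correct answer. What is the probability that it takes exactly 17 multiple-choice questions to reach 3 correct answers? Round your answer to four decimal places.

0.0334

Y = trial on which the third success occurs; negative binomial, r=3, p=0.25.
P(Y=17) = C(16,2) · p^3 · (1−p)^14
= 120 · 0.015625 · 0.017818 = 0.033409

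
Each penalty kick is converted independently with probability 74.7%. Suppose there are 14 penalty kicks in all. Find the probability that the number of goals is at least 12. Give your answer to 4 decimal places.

X ~ Binomial(14, 0.747); P(X ≥ 12) = Σ C(14,k) p^k (1−p)^(14−k) over k:
  k=12: C(14,12)·0.747^12·0.253^2 = 0.175845
  k=13: C(14,13)·0.747^13·0.253^1 = 0.079876
  k=14: C(14,14)·0.747^14·0.253^0 = 0.016846
Total = 0.272567

0.2726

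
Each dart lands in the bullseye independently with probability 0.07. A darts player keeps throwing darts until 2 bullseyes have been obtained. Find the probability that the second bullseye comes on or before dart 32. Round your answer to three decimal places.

0.666

Finishing within 32 darts ⇔ at least 2 successes in the first 32. With X ~ Binomial(32, 0.07), P(Y ≤ 32) = 1 − P(X ≤ 1).
  k=0: C(32,0)·0.07^0·0.93^32 = 0.09805
  k=1: C(32,1)·0.07^1·0.93^31 = 0.23617
1 − 0.33422 = 0.66578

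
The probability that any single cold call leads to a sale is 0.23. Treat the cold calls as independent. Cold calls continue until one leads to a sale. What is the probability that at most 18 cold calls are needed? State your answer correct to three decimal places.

0.991

Y = number of cold calls to the first success; geometric, p = 0.23.
P(Y ≤ 18) = 1 − (1−p)^18 = 1 − 0.00905 = 0.99095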